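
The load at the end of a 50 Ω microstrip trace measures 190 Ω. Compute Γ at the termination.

Γ = 0.583

Γ = (Z_L − Z_0)/(Z_L + Z_0) = (190 − 50)/(190 + 50) = 140/240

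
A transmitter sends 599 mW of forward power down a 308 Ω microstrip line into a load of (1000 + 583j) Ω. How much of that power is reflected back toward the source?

|Γ| = |(692 + j583)/(1308 + j583)| = 0.632
|Γ|² = 0.399
P_refl = |Γ|²·P_inc = 239 mW, P_del = (1 − |Γ|²)·P_inc = 360 mW

P_reflected ≈ 239 mW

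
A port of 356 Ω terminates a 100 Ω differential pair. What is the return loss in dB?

RL ≈ 5.01 dB

Γ = (356 − 100)/(356 + 100) = 0.561
RL = −20·log₁₀|Γ| = −20·log₁₀(0.561)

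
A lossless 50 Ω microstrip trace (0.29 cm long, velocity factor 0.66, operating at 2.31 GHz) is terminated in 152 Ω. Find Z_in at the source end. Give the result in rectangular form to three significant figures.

Z_in ≈ 111 − j62.2 Ω

λ = v/f = 0.66·c / 2.31 GHz = 0.0857 m
βl = 2π·l/λ = 2π × 0.0338 = 12.2°
tan(βl) = tan(12.2°) = 0.216
Z_in = Z_0·(Z_L + jZ_0·tanβl)/(Z_0 + jZ_L·tanβl)
     = 50·(152 + j10.8)/(50 + j32.8)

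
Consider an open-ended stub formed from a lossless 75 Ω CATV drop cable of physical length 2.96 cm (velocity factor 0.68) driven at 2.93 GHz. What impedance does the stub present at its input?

λ = v/f = 0.68·c / 2.93 GHz = 0.0696 m
βl = 2π·l/λ = 2π × 0.425 = 153°
tan(βl) = -0.508
For an open-ended stub, Z_in = −jZ_0·cot(βl) = −jZ_0/tan(βl)

Z_in ≈ +j148 Ω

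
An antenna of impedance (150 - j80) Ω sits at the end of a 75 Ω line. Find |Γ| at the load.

|Γ| ≈ 0.459

Γ = (Z_L − Z_0)/(Z_L + Z_0) = (75 − j80)/(225 − j80)
|Γ| = 110/239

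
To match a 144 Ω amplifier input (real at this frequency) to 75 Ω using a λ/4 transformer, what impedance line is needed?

Z_qwt ≈ 104 Ω

Z_qwt = √(Z_0·R_L) = √(75 × 144) = √10800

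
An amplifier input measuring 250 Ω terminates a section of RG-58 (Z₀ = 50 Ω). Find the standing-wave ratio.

VSWR ≈ 5

Γ = (250 − 50)/(250 + 50) = 0.667
VSWR = (1 + 0.667)/(1 − 0.667)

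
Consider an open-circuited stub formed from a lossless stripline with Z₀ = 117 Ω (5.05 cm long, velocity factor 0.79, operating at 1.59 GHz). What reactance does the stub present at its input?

X_in ≈ 73 Ω (inductive)

λ = v/f = 0.79·c / 1.59 GHz = 0.149 m
βl = 2π·l/λ = 2π × 0.339 = 122°
tan(βl) = -1.6
For an open-circuited stub, Z_in = −jZ_0·cot(βl) = −jZ_0/tan(βl)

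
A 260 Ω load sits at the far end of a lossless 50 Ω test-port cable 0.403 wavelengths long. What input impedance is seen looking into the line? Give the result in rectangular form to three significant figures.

Z_in ≈ 27.3 + j64.1 Ω

βl = 2π × 0.403 = 145°
tan(βl) = tan(145°) = -0.698
Z_in = Z_0·(Z_L + jZ_0·tanβl)/(Z_0 + jZ_L·tanβl)
     = 50·(260 − j34.9)/(50 − j182)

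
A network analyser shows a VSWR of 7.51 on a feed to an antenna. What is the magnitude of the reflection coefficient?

|Γ| = (S − 1)/(S + 1) = (7.51 − 1)/(7.51 + 1) = 6.51/8.51

|Γ| ≈ 0.765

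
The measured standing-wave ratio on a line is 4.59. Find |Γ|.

|Γ| ≈ 0.642

|Γ| = (S − 1)/(S + 1) = (4.59 − 1)/(4.59 + 1) = 3.59/5.59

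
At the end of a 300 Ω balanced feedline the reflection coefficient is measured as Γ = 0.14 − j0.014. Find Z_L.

Z_L = Z_0·(1 + Γ)/(1 − Γ) = 300·(1.14 − j0.014)/(0.86 + j0.014)

Z_L ≈ 397 − j11.4 Ω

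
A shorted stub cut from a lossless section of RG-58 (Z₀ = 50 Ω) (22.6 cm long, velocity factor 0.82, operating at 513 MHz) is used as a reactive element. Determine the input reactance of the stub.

λ = v/f = 0.82·c / 513 MHz = 0.48 m
βl = 2π·l/λ = 2π × 0.471 = 170°
tan(βl) = -0.182
For a shorted stub, Z_in = jZ_0·tan(βl)

X_in ≈ -9.12 Ω (capacitive)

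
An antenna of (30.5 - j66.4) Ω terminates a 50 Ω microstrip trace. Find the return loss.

RL ≈ 3.57 dB

Γ = (-19.5 − j66.4)/(80.5 − j66.4), |Γ| = 0.663
RL = −20·log₁₀|Γ| = −20·log₁₀(0.663)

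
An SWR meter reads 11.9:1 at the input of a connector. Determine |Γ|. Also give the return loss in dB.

|Γ| = (S − 1)/(S + 1) = (11.9 − 1)/(11.9 + 1) = 10.9/12.9
RL = −20·log₁₀|Γ| = −20·log₁₀(0.845)

|Γ| ≈ 0.845; return loss ≈ 1.46 dB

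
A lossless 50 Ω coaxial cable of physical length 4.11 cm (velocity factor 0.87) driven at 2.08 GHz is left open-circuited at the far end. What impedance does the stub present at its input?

λ = v/f = 0.87·c / 2.08 GHz = 0.125 m
βl = 2π·l/λ = 2π × 0.328 = 118°
tan(βl) = -1.89
For an open-circuited stub, Z_in = −jZ_0·cot(βl) = −jZ_0/tan(βl)

Z_in ≈ +j26.5 Ω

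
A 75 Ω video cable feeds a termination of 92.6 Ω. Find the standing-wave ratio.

For a purely resistive load, VSWR = R_L/Z_0 or Z_0/R_L (whichever > 1) = 92.6/75

VSWR ≈ 1.23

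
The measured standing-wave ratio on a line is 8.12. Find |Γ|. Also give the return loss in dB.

|Γ| ≈ 0.781; return loss ≈ 2.15 dB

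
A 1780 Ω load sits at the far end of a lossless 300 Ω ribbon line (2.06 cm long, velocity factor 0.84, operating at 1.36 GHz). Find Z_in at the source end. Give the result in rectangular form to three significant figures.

λ = v/f = 0.84·c / 1.36 GHz = 0.185 m
βl = 2π·l/λ = 2π × 0.111 = 40°
tan(βl) = tan(40°) = 0.84
Z_in = Z_0·(Z_L + jZ_0·tanβl)/(Z_0 + jZ_L·tanβl)
     = 300·(1780 + j252)/(300 + j1490)

Z_in ≈ 118 − j334 Ω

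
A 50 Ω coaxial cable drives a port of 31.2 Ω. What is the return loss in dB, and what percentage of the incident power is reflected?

Γ = (31.2 − 50)/(31.2 + 50) = -0.232
RL = −20·log₁₀(0.232) = 12.7 dB
P_refl/P_inc = |Γ|² = 0.0536

RL ≈ 12.7 dB; 5.36% of incident power reflected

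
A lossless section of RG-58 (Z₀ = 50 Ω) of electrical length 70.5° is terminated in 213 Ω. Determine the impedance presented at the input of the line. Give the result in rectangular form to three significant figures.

tan(βl) = tan(70.5°) = 2.82
Z_in = Z_0·(Z_L + jZ_0·tanβl)/(Z_0 + jZ_L·tanβl)
     = 50·(213 + j141)/(50 + j601)

Z_in ≈ 13.1 − j16.6 Ω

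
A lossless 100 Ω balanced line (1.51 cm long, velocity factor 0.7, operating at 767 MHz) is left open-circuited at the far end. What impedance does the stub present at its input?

Z_in ≈ −j277 Ω

λ = v/f = 0.7·c / 767 MHz = 0.274 m
βl = 2π·l/λ = 2π × 0.0552 = 19.9°
tan(βl) = 0.361
For an open-circuited stub, Z_in = −jZ_0·cot(βl) = −jZ_0/tan(βl)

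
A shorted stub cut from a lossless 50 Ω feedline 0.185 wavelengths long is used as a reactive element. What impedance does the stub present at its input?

Z_in ≈ +j116 Ω

βl = 2π × 0.185 = 66.6°
tan(βl) = 2.31
For a shorted stub, Z_in = jZ_0·tan(βl)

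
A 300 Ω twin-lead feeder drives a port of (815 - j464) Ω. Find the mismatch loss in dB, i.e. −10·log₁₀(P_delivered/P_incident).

mismatch loss ≈ 1.74 dB

Γ = (515 − j464)/(1115 − j464), |Γ| = 0.574
|Γ|² = 0.329, so P_del/P_inc = 1 − |Γ|² = 0.671
ML = −10·log₁₀(1 − |Γ|²)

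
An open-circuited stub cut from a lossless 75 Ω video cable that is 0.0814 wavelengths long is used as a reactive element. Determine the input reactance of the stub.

X_in ≈ -134 Ω (capacitive)

βl = 2π × 0.0814 = 29.3°
tan(βl) = 0.561
For an open-circuited stub, Z_in = −jZ_0·cot(βl) = −jZ_0/tan(βl)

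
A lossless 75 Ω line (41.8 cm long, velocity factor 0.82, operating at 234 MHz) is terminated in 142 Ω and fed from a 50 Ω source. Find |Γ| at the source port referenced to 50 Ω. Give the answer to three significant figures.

|Γ| ≈ 0.405

λ = v/f = 0.82·c / 234 MHz = 1.05 m
βl = 2π·l/λ = 2π × 0.398 = 143°
tan(βl) = -0.75
Z_in = Z_0·(Z_L + jZ_0·tanβl)/(Z_0 + jZ_L·tanβl) = 73.6 + j48.2 Ω
Γ_s = (Z_in − Z_s)/(Z_in + Z_s) = (23.6 + j48.2)/(124 + j48.2), |Γ_s| = 0.405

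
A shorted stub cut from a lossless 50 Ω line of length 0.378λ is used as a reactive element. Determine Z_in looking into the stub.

Z_in ≈ −j48.1 Ω

βl = 2π × 0.378 = 136°
tan(βl) = -0.963
For a shorted stub, Z_in = jZ_0·tan(βl)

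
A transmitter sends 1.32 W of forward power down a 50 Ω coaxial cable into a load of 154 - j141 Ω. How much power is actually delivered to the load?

P_delivered ≈ 0.661 W

|Γ| = |(104 − j141)/(204 − j141)| = 0.707
|Γ|² = 0.499
P_refl = |Γ|²·P_inc = 0.659 W, P_del = (1 − |Γ|²)·P_inc = 0.661 W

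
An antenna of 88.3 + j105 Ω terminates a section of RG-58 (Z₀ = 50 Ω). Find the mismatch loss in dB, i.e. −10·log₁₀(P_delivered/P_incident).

Γ = (38.3 + j105)/(138.3 + j105), |Γ| = 0.644
|Γ|² = 0.414, so P_del/P_inc = 1 − |Γ|² = 0.586
ML = −10·log₁₀(1 − |Γ|²)

mismatch loss ≈ 2.32 dB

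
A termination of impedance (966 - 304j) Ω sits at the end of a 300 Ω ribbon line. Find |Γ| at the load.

|Γ| ≈ 0.562

Γ = (Z_L − Z_0)/(Z_L + Z_0) = (666 − j304)/(1266 − j304)
|Γ| = 732/1300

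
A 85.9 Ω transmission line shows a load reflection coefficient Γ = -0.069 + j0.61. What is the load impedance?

Z_L = Z_0·(1 + Γ)/(1 − Γ) = 85.9·(0.931 + j0.61)/(1.07 − j0.61)

Z_L ≈ 35.3 + j69.2 Ω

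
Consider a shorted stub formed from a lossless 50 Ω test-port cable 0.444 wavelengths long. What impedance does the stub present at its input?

βl = 2π × 0.444 = 160°
tan(βl) = -0.367
For a shorted stub, Z_in = jZ_0·tan(βl)

Z_in ≈ −j18.4 Ω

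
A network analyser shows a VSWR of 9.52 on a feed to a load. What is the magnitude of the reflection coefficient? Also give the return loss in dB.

|Γ| = (S − 1)/(S + 1) = (9.52 − 1)/(9.52 + 1) = 8.52/10.5
RL = −20·log₁₀|Γ| = −20·log₁₀(0.81)

|Γ| ≈ 0.81; return loss ≈ 1.83 dB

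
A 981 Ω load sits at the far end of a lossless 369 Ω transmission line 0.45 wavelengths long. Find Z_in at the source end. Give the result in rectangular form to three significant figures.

Z_in ≈ 621 + j417 Ω

βl = 2π × 0.45 = 162°
tan(βl) = tan(162°) = -0.325
Z_in = Z_0·(Z_L + jZ_0·tanβl)/(Z_0 + jZ_L·tanβl)
     = 369·(981 − j120)/(369 − j319)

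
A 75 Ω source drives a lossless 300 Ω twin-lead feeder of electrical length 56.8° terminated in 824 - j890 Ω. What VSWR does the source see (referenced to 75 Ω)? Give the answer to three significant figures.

VSWR ≈ 5.33

tan(βl) = 1.53
Z_in = Z_0·(Z_L + jZ_0·tanβl)/(Z_0 + jZ_L·tanβl) = 57 − j121 Ω
Γ_s = (Z_in − Z_s)/(Z_in + Z_s) = (-18 − j121)/(132 − j121), |Γ_s| = 0.684
VSWR = (1 + |Γ_s|)/(1 − |Γ_s|)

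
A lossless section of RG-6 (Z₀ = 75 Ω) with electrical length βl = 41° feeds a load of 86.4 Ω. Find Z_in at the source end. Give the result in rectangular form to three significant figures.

Z_in ≈ 75.7 − j10.6 Ω

tan(βl) = tan(41°) = 0.869
Z_in = Z_0·(Z_L + jZ_0·tanβl)/(Z_0 + jZ_L·tanβl)
     = 75·(86.4 + j65.2)/(75 + j75.1)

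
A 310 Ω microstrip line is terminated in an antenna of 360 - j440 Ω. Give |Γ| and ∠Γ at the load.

Γ ≈ 0.552 ∠ -50.2°

Γ = (Z_L − Z_0)/(Z_L + Z_0) = (50 − j440)/(670 − j440)
|Γ| = 443/802 = 0.552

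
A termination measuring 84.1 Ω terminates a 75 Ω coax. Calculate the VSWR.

For a purely resistive load, VSWR = R_L/Z_0 or Z_0/R_L (whichever > 1) = 84.1/75

VSWR ≈ 1.12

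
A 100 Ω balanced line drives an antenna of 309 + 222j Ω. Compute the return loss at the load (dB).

RL ≈ 3.67 dB

Γ = (209 + j222)/(409 + j222), |Γ| = 0.655
RL = −20·log₁₀|Γ| = −20·log₁₀(0.655)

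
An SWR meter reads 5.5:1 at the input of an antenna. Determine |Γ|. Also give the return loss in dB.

|Γ| ≈ 0.692; return loss ≈ 3.19 dB

|Γ| = (S − 1)/(S + 1) = (5.5 − 1)/(5.5 + 1) = 4.5/6.5
RL = −20·log₁₀|Γ| = −20·log₁₀(0.692)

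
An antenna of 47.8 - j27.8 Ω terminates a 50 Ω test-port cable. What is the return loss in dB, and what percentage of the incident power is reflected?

Γ = (-2.2 − j27.8)/(97.8 − j27.8), |Γ| = 0.274
RL = −20·log₁₀(0.274) = 11.2 dB
P_refl/P_inc = |Γ|² = 0.0752

RL ≈ 11.2 dB; 7.52% of incident power reflected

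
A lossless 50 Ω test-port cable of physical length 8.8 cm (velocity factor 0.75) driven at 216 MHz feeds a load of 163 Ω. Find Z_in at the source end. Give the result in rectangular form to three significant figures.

Z_in ≈ 47 − j60.6 Ω

λ = v/f = 0.75·c / 216 MHz = 1.04 m
βl = 2π·l/λ = 2π × 0.0845 = 30.4°
tan(βl) = tan(30.4°) = 0.587
Z_in = Z_0·(Z_L + jZ_0·tanβl)/(Z_0 + jZ_L·tanβl)
     = 50·(163 + j29.3)/(50 + j95.7)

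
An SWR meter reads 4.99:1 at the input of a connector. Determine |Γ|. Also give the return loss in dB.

|Γ| ≈ 0.666; return loss ≈ 3.53 dB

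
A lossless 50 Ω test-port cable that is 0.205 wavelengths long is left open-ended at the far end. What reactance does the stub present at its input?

X_in ≈ -14.5 Ω (capacitive)

βl = 2π × 0.205 = 73.8°
tan(βl) = 3.44
For an open-ended stub, Z_in = −jZ_0·cot(βl) = −jZ_0/tan(βl)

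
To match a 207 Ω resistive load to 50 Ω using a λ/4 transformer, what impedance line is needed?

Z_qwt ≈ 102 Ω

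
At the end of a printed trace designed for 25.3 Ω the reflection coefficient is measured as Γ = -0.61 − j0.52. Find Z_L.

Z_L = Z_0·(1 + Γ)/(1 − Γ) = 25.3·(0.39 − j0.52)/(1.61 + j0.52)

Z_L ≈ 3.16 − j9.19 Ω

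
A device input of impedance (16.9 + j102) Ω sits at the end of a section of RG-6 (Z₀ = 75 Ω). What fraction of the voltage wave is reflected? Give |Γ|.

|Γ| ≈ 0.855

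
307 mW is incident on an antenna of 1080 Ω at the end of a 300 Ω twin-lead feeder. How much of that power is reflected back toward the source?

Γ = (1080 − 300)/(1080 + 300) = 0.565
|Γ|² = 0.319
P_refl = |Γ|²·P_inc = 98.1 mW, P_del = (1 − |Γ|²)·P_inc = 209 mW

P_reflected ≈ 98.1 mW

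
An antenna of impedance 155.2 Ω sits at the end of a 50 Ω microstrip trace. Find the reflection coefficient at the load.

Γ = (Z_L − Z_0)/(Z_L + Z_0) = (155.2 − 50)/(155.2 + 50) = 105.2/205.2

Γ = 0.513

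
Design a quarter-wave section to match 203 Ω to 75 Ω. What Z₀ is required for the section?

Z_qwt ≈ 123 Ω

Z_qwt = √(Z_0·R_L) = √(75 × 203) = √15220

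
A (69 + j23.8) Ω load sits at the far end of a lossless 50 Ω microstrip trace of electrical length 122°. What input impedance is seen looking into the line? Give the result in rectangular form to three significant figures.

Z_in ≈ 30.8 + j6.68 Ω

tan(βl) = tan(122°) = -1.6
Z_in = Z_0·(Z_L + jZ_0·tanβl)/(Z_0 + jZ_L·tanβl)
     = 50·(69 − j56.2)/(88.1 − j110)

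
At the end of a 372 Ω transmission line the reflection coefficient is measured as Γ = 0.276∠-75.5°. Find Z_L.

Z_L ≈ 366 − j212 Ω

Z_L = Z_0·(1 + Γ)/(1 − Γ) = 372·(1.07 − j0.267)/(0.931 + j0.267)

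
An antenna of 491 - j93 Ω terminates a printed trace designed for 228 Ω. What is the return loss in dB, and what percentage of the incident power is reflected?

Γ = (263 − j93)/(719 − j93), |Γ| = 0.385
RL = −20·log₁₀(0.385) = 8.3 dB
P_refl/P_inc = |Γ|² = 0.148

RL ≈ 8.3 dB; 14.8% of incident power reflected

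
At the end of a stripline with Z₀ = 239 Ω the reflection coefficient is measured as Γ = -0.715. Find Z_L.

Z_L = Z_0·(1 + Γ)/(1 − Γ) = 239·(0.285)/(1.71)

Z_L ≈ 39.7 Ω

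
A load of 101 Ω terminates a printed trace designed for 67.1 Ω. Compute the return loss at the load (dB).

RL ≈ 13.9 dB

Γ = (101 − 67.1)/(101 + 67.1) = 0.202
RL = −20·log₁₀|Γ| = −20·log₁₀(0.202)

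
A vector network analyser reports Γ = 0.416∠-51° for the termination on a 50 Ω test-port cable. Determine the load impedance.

Z_L = Z_0·(1 + Γ)/(1 − Γ) = 50·(1.26 − j0.323)/(0.738 + j0.323)

Z_L ≈ 63.7 − j49.8 Ω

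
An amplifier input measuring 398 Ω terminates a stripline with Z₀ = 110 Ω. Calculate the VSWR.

Γ = (398 − 110)/(398 + 110) = 0.567
VSWR = (1 + 0.567)/(1 − 0.567)

VSWR ≈ 3.62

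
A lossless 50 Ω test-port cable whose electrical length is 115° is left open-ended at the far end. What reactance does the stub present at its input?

X_in ≈ 23.3 Ω (inductive)

tan(βl) = -2.14
For an open-ended stub, Z_in = −jZ_0·cot(βl) = −jZ_0/tan(βl)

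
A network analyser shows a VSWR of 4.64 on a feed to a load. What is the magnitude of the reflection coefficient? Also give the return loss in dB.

|Γ| = (S − 1)/(S + 1) = (4.64 − 1)/(4.64 + 1) = 3.64/5.64
RL = −20·log₁₀|Γ| = −20·log₁₀(0.645)

|Γ| ≈ 0.645; return loss ≈ 3.8 dB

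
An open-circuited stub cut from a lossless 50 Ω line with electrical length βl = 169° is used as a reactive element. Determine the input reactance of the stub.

X_in ≈ 257 Ω (inductive)

tan(βl) = -0.194
For an open-circuited stub, Z_in = −jZ_0·cot(βl) = −jZ_0/tan(βl)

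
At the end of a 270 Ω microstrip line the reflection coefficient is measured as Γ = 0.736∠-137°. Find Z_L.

Z_L ≈ 47.3 − j104 Ω

Z_L = Z_0·(1 + Γ)/(1 − Γ) = 270·(0.462 − j0.502)/(1.54 + j0.502)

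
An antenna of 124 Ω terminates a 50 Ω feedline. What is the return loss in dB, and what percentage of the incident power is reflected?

Γ = (124 − 50)/(124 + 50) = 0.425
RL = −20·log₁₀(0.425) = 7.43 dB
P_refl/P_inc = |Γ|² = 0.181

RL ≈ 7.43 dB; 18.1% of incident power reflected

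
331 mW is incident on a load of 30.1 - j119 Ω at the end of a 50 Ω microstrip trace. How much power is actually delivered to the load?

P_delivered ≈ 96.8 mW

|Γ| = |(-19.9 − j119)/(80.1 − j119)| = 0.841
|Γ|² = 0.707
P_refl = |Γ|²·P_inc = 234 mW, P_del = (1 − |Γ|²)·P_inc = 96.8 mW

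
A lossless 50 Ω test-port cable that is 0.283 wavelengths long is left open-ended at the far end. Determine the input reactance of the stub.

X_in ≈ 10.5 Ω (inductive)

βl = 2π × 0.283 = 102°
tan(βl) = -4.75
For an open-ended stub, Z_in = −jZ_0·cot(βl) = −jZ_0/tan(βl)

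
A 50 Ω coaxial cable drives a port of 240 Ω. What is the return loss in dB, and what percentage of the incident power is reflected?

RL ≈ 3.67 dB; 42.9% of incident power reflected

Γ = (240 − 50)/(240 + 50) = 0.655
RL = −20·log₁₀(0.655) = 3.67 dB
P_refl/P_inc = |Γ|² = 0.429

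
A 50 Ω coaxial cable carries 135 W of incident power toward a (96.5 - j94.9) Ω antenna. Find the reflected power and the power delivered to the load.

P_reflected ≈ 49.5 W; P_delivered ≈ 85.5 W

|Γ| = |(46.5 − j94.9)/(146.5 − j94.9)| = 0.605
|Γ|² = 0.367
P_refl = |Γ|²·P_inc = 49.5 W, P_del = (1 − |Γ|²)·P_inc = 85.5 W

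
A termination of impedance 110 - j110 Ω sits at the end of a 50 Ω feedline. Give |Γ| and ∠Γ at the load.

Γ ≈ 0.645 ∠ -26.9°

Γ = (Z_L − Z_0)/(Z_L + Z_0) = (60 − j110)/(160 − j110)
|Γ| = 125/194 = 0.645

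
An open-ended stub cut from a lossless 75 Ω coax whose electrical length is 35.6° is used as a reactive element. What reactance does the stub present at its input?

tan(βl) = 0.716
For an open-ended stub, Z_in = −jZ_0·cot(βl) = −jZ_0/tan(βl)

X_in ≈ -105 Ω (capacitive)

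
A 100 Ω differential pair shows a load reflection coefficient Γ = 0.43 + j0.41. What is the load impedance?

Z_L = Z_0·(1 + Γ)/(1 − Γ) = 100·(1.43 + j0.41)/(0.57 − j0.41)

Z_L ≈ 131 + j166 Ω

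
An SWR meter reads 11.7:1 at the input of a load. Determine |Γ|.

|Γ| = (S − 1)/(S + 1) = (11.7 − 1)/(11.7 + 1) = 10.7/12.7

|Γ| ≈ 0.843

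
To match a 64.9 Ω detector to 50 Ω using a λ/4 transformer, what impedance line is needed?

Z_qwt = √(Z_0·R_L) = √(50 × 64.9) = √3245

Z_qwt ≈ 57 Ω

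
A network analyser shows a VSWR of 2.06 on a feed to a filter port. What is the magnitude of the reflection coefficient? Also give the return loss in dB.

|Γ| ≈ 0.346; return loss ≈ 9.21 dB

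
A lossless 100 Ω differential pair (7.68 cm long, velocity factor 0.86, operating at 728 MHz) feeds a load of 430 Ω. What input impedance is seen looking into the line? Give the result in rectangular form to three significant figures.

Z_in ≈ 24.2 − j20 Ω

λ = v/f = 0.86·c / 728 MHz = 0.354 m
βl = 2π·l/λ = 2π × 0.217 = 78°
tan(βl) = tan(78°) = 4.71
Z_in = Z_0·(Z_L + jZ_0·tanβl)/(Z_0 + jZ_L·tanβl)
     = 100·(430 + j471)/(100 + j2030)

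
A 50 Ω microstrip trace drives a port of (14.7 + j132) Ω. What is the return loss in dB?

Γ = (-35.3 + j132)/(64.7 + j132), |Γ| = 0.929
RL = −20·log₁₀|Γ| = −20·log₁₀(0.929)

RL ≈ 0.635 dB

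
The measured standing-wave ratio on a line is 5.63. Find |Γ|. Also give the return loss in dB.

|Γ| = (S − 1)/(S + 1) = (5.63 − 1)/(5.63 + 1) = 4.63/6.63
RL = −20·log₁₀|Γ| = −20·log₁₀(0.698)

|Γ| ≈ 0.698; return loss ≈ 3.12 dB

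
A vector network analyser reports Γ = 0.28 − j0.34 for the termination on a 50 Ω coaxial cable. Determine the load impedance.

Z_L = Z_0·(1 + Γ)/(1 − Γ) = 50·(1.28 − j0.34)/(0.72 + j0.34)

Z_L ≈ 63.6 − j53.6 Ω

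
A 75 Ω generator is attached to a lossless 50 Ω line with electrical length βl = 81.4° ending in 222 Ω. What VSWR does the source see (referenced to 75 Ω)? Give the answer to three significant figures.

VSWR ≈ 6.58

tan(βl) = 6.61
Z_in = Z_0·(Z_L + jZ_0·tanβl)/(Z_0 + jZ_L·tanβl) = 11.5 − j7.17 Ω
Γ_s = (Z_in − Z_s)/(Z_in + Z_s) = (-63.5 − j7.17)/(86.5 − j7.17), |Γ_s| = 0.736
VSWR = (1 + |Γ_s|)/(1 − |Γ_s|)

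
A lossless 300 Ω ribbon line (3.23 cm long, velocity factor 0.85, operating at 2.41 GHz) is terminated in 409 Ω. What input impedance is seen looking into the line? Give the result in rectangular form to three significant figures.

Z_in ≈ 232 + j46.9 Ω

λ = v/f = 0.85·c / 2.41 GHz = 0.106 m
βl = 2π·l/λ = 2π × 0.305 = 110°
tan(βl) = tan(110°) = -2.76
Z_in = Z_0·(Z_L + jZ_0·tanβl)/(Z_0 + jZ_L·tanβl)
     = 300·(409 − j829)/(300 − j1130)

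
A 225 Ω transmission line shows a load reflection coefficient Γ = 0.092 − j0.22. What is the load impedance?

Z_L = Z_0·(1 + Γ)/(1 − Γ) = 225·(1.09 − j0.22)/(0.908 + j0.22)

Z_L ≈ 243 − j113 Ω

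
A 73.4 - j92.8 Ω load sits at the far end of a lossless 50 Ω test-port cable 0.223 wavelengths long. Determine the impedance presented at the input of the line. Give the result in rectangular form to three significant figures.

βl = 2π × 0.223 = 80.3°
tan(βl) = tan(80.3°) = 5.84
Z_in = Z_0·(Z_L + jZ_0·tanβl)/(Z_0 + jZ_L·tanβl)
     = 50·(73.4 + j199)/(592 + j429)

Z_in ≈ 12.1 + j8.09 Ω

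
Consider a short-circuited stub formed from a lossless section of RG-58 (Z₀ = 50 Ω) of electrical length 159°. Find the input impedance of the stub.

tan(βl) = -0.384
For a short-circuited stub, Z_in = jZ_0·tan(βl)

Z_in ≈ −j19.2 Ω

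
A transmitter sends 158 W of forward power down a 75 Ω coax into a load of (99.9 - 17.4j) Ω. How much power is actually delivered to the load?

|Γ| = |(24.9 − j17.4)/(174.9 − j17.4)| = 0.173
|Γ|² = 0.0299
P_refl = |Γ|²·P_inc = 4.72 W, P_del = (1 − |Γ|²)·P_inc = 153 W

P_delivered ≈ 153 W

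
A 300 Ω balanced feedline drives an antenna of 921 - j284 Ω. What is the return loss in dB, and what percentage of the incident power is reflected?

RL ≈ 5.28 dB; 29.7% of incident power reflected

Γ = (621 − j284)/(1221 − j284), |Γ| = 0.545
RL = −20·log₁₀(0.545) = 5.28 dB
P_refl/P_inc = |Γ|² = 0.297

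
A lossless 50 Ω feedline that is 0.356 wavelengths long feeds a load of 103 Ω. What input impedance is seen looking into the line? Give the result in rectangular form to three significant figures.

βl = 2π × 0.356 = 128°
tan(βl) = tan(128°) = -1.27
Z_in = Z_0·(Z_L + jZ_0·tanβl)/(Z_0 + jZ_L·tanβl)
     = 50·(103 − j63.6)/(50 − j131)

Z_in ≈ 34.3 + j26.2 Ω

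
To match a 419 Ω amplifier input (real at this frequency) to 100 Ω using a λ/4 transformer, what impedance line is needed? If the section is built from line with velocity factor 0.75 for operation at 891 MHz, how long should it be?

Z_qwt = √(Z_0·R_L) = √(100 × 419) = √41900
λ = 0.75·c/f = 0.253 m, so l = λ/4 = 0.0631 m

Z_qwt ≈ 205 Ω; length ≈ 6.31 cm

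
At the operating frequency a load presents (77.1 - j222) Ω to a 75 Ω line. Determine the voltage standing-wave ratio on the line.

VSWR ≈ 10.4

Γ = (Z_L − Z_0)/(Z_L + Z_0) = (2.1 − j222)/(152.1 − j222)
|Γ| = 222/269 = 0.825
VSWR = (1 + |Γ|)/(1 − |Γ|) = 1.82/0.175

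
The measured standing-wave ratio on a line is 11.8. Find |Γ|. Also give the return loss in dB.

|Γ| ≈ 0.844; return loss ≈ 1.48 dB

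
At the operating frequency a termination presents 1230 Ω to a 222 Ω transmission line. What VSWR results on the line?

For a purely resistive load, VSWR = R_L/Z_0 or Z_0/R_L (whichever > 1) = 1230/222

VSWR ≈ 5.54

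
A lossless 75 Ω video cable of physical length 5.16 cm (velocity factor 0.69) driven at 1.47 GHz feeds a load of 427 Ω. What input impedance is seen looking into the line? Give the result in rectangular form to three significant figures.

Z_in ≈ 23.2 + j63.7 Ω

λ = v/f = 0.69·c / 1.47 GHz = 0.141 m
βl = 2π·l/λ = 2π × 0.366 = 132°
tan(βl) = tan(132°) = -1.11
Z_in = Z_0·(Z_L + jZ_0·tanβl)/(Z_0 + jZ_L·tanβl)
     = 75·(427 − j83.5)/(75 − j476)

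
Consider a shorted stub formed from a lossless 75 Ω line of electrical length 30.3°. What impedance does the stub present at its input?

tan(βl) = 0.584
For a shorted stub, Z_in = jZ_0·tan(βl)

Z_in ≈ +j43.8 Ω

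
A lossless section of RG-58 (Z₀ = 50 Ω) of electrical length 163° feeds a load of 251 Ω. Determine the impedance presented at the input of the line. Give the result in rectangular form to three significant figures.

Z_in ≈ 81.8 + j110 Ω

tan(βl) = tan(163°) = -0.306
Z_in = Z_0·(Z_L + jZ_0·tanβl)/(Z_0 + jZ_L·tanβl)
     = 50·(251 − j15.3)/(50 − j76.7)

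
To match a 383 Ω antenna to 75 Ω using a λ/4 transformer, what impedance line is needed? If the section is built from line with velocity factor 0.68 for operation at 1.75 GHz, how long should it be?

Z_qwt ≈ 169 Ω; length ≈ 2.91 cm

Z_qwt = √(Z_0·R_L) = √(75 × 383) = √28720
λ = 0.68·c/f = 0.117 m, so l = λ/4 = 0.0291 m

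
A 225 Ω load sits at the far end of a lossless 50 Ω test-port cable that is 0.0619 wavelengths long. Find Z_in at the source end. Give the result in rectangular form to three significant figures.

βl = 2π × 0.0619 = 22.3°
tan(βl) = tan(22.3°) = 0.41
Z_in = Z_0·(Z_L + jZ_0·tanβl)/(Z_0 + jZ_L·tanβl)
     = 50·(225 + j20.5)/(50 + j92.2)

Z_in ≈ 59.7 − j89.6 Ω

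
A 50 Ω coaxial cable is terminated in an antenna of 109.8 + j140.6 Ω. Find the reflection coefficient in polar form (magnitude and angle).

Γ = (Z_L − Z_0)/(Z_L + Z_0) = (59.8 + j140.6)/(159.8 + j140.6)
|Γ| = 153/213 = 0.718

Γ ≈ 0.718 ∠ 25.6°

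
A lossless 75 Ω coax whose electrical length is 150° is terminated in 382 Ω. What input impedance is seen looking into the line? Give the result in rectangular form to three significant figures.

tan(βl) = tan(150°) = -0.577
Z_in = Z_0·(Z_L + jZ_0·tanβl)/(Z_0 + jZ_L·tanβl)
     = 75·(382 − j43.3)/(75 − j221)

Z_in ≈ 52.8 + j112 Ω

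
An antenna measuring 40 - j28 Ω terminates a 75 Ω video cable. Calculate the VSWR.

Γ = (Z_L − Z_0)/(Z_L + Z_0) = (-35 − j28)/(115 − j28)
|Γ| = 44.8/118 = 0.379
VSWR = (1 + |Γ|)/(1 − |Γ|) = 1.38/0.621

VSWR ≈ 2.22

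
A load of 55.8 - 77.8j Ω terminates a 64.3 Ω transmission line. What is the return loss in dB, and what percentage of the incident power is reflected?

Γ = (-8.5 − j77.8)/(120.1 − j77.8), |Γ| = 0.547
RL = −20·log₁₀(0.547) = 5.24 dB
P_refl/P_inc = |Γ|² = 0.299

RL ≈ 5.24 dB; 29.9% of incident power reflected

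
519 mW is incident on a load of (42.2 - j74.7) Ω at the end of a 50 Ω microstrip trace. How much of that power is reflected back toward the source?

P_reflected ≈ 208 mW

|Γ| = |(-7.8 − j74.7)/(92.2 − j74.7)| = 0.633
|Γ|² = 0.401
P_refl = |Γ|²·P_inc = 208 mW, P_del = (1 − |Γ|²)·P_inc = 311 mW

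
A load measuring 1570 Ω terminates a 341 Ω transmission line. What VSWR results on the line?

For a purely resistive load, VSWR = R_L/Z_0 or Z_0/R_L (whichever > 1) = 1570/341

VSWR ≈ 4.6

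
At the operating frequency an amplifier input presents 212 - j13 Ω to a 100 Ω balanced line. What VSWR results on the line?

Γ = (Z_L − Z_0)/(Z_L + Z_0) = (112 − j13)/(312 − j13)
|Γ| = 113/312 = 0.361
VSWR = (1 + |Γ|)/(1 − |Γ|) = 1.36/0.639

VSWR ≈ 2.13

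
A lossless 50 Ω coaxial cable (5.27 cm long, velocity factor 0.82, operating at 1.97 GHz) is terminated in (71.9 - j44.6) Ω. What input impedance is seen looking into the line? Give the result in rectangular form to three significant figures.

λ = v/f = 0.82·c / 1.97 GHz = 0.125 m
βl = 2π·l/λ = 2π × 0.422 = 152°
tan(βl) = tan(152°) = -0.533
Z_in = Z_0·(Z_L + jZ_0·tanβl)/(Z_0 + jZ_L·tanβl)
     = 50·(71.9 − j71.3)/(26.2 − j38.3)

Z_in ≈ 107 + j20.6 Ω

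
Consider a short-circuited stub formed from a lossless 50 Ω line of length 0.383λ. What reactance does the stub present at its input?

X_in ≈ -45.2 Ω (capacitive)

βl = 2π × 0.383 = 138°
tan(βl) = -0.904
For a short-circuited stub, Z_in = jZ_0·tan(βl)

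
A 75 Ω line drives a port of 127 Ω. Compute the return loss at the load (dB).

Γ = (127 − 75)/(127 + 75) = 0.257
RL = −20·log₁₀|Γ| = −20·log₁₀(0.257)

RL ≈ 11.8 dB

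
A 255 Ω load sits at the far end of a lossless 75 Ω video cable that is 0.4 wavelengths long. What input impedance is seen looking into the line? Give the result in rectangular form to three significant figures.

Z_in ≈ 54.9 + j81 Ω

βl = 2π × 0.4 = 144°
tan(βl) = tan(144°) = -0.727
Z_in = Z_0·(Z_L + jZ_0·tanβl)/(Z_0 + jZ_L·tanβl)
     = 75·(255 − j54.5)/(75 − j185)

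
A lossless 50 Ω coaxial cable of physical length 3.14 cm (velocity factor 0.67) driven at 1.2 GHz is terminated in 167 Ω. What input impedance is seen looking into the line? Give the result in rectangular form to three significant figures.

λ = v/f = 0.67·c / 1.2 GHz = 0.168 m
βl = 2π·l/λ = 2π × 0.187 = 67.5°
tan(βl) = tan(67.5°) = 2.41
Z_in = Z_0·(Z_L + jZ_0·tanβl)/(Z_0 + jZ_L·tanβl)
     = 50·(167 + j121)/(50 + j403)

Z_in ≈ 17.3 − j18.6 Ω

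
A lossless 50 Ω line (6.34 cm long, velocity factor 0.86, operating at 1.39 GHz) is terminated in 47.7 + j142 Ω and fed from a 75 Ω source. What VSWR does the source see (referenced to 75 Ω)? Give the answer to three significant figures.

VSWR ≈ 14.9

λ = v/f = 0.86·c / 1.39 GHz = 0.186 m
βl = 2π·l/λ = 2π × 0.342 = 123°
tan(βl) = -1.54
Z_in = Z_0·(Z_L + jZ_0·tanβl)/(Z_0 + jZ_L·tanβl) = 5.18 + j13.5 Ω
Γ_s = (Z_in − Z_s)/(Z_in + Z_s) = (-69.8 + j13.5)/(80.2 + j13.5), |Γ_s| = 0.875
VSWR = (1 + |Γ_s|)/(1 − |Γ_s|)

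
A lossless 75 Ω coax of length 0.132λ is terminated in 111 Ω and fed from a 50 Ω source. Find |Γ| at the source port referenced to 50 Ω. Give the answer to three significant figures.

|Γ| ≈ 0.267

βl = 2π × 0.132 = 47.5°
tan(βl) = 1.09
Z_in = Z_0·(Z_L + jZ_0·tanβl)/(Z_0 + jZ_L·tanβl) = 67.4 − j27 Ω
Γ_s = (Z_in − Z_s)/(Z_in + Z_s) = (17.4 − j27)/(117 − j27), |Γ_s| = 0.267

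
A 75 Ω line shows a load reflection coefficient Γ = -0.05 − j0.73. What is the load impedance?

Z_L ≈ 21.3 − j67 Ω

Z_L = Z_0·(1 + Γ)/(1 − Γ) = 75·(0.95 − j0.73)/(1.05 + j0.73)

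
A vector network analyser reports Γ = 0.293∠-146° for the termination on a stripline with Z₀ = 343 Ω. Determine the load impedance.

Z_L = Z_0·(1 + Γ)/(1 − Γ) = 343·(0.757 − j0.164)/(1.24 + j0.164)

Z_L ≈ 200 − j71.5 Ω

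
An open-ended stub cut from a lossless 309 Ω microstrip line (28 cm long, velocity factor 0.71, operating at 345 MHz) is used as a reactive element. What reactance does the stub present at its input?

λ = v/f = 0.71·c / 345 MHz = 0.617 m
βl = 2π·l/λ = 2π × 0.454 = 163°
tan(βl) = -0.301
For an open-ended stub, Z_in = −jZ_0·cot(βl) = −jZ_0/tan(βl)

X_in ≈ 1030 Ω (inductive)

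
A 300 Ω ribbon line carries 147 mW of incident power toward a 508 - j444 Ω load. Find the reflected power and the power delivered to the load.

|Γ| = |(208 − j444)/(808 − j444)| = 0.532
|Γ|² = 0.283
P_refl = |Γ|²·P_inc = 41.6 mW, P_del = (1 − |Γ|²)·P_inc = 105 mW

P_reflected ≈ 41.6 mW; P_delivered ≈ 105 mW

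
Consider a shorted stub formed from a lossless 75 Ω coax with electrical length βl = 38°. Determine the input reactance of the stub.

tan(βl) = 0.781
For a shorted stub, Z_in = jZ_0·tan(βl)

X_in ≈ 58.6 Ω (inductive)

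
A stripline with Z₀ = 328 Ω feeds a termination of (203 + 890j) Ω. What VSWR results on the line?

Γ = (Z_L − Z_0)/(Z_L + Z_0) = (-125 + j890)/(531 + j890)
|Γ| = 899/1040 = 0.867
VSWR = (1 + |Γ|)/(1 − |Γ|) = 1.87/0.133

VSWR ≈ 14.1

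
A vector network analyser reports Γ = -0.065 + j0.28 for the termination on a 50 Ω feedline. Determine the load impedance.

Z_L = Z_0·(1 + Γ)/(1 − Γ) = 50·(0.935 + j0.28)/(1.06 − j0.28)

Z_L ≈ 37.8 + j23.1 Ω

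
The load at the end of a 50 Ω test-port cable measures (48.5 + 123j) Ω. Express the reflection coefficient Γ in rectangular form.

Γ = (Z_L − Z_0)/(Z_L + Z_0) = (-1.5 + j123)/(98.5 + j123)

Γ ≈ 0.603 + j0.495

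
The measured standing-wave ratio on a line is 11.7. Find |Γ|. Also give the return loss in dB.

|Γ| = (S − 1)/(S + 1) = (11.7 − 1)/(11.7 + 1) = 10.7/12.7
RL = −20·log₁₀|Γ| = −20·log₁₀(0.843)

|Γ| ≈ 0.843; return loss ≈ 1.49 dB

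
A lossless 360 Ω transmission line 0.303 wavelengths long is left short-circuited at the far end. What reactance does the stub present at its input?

βl = 2π × 0.303 = 109°
tan(βl) = -2.89
For a short-circuited stub, Z_in = jZ_0·tan(βl)

X_in ≈ -1040 Ω (capacitive)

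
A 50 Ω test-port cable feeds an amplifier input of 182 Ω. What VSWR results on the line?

VSWR ≈ 3.64

Γ = (182 − 50)/(182 + 50) = 0.569
VSWR = (1 + 0.569)/(1 − 0.569)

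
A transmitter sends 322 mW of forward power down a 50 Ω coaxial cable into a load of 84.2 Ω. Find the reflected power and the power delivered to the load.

Γ = (84.2 − 50)/(84.2 + 50) = 0.255
|Γ|² = 0.0649
P_refl = |Γ|²·P_inc = 20.9 mW, P_del = (1 − |Γ|²)·P_inc = 301 mW

P_reflected ≈ 20.9 mW; P_delivered ≈ 301 mW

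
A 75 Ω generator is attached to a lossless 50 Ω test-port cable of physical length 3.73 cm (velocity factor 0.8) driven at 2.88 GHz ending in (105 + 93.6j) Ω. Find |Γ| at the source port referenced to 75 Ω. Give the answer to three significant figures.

|Γ| ≈ 0.574

λ = v/f = 0.8·c / 2.88 GHz = 0.0833 m
βl = 2π·l/λ = 2π × 0.448 = 161°
tan(βl) = -0.342
Z_in = Z_0·(Z_L + jZ_0·tanβl)/(Z_0 + jZ_L·tanβl) = 36.6 + j62.7 Ω
Γ_s = (Z_in − Z_s)/(Z_in + Z_s) = (-38.4 + j62.7)/(112 + j62.7), |Γ_s| = 0.574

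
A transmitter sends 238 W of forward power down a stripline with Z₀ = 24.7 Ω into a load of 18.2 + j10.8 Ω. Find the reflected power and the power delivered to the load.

|Γ| = |(-6.5 + j10.8)/(42.9 + j10.8)| = 0.285
|Γ|² = 0.0812
P_refl = |Γ|²·P_inc = 19.3 W, P_del = (1 − |Γ|²)·P_inc = 219 W

P_reflected ≈ 19.3 W; P_delivered ≈ 219 W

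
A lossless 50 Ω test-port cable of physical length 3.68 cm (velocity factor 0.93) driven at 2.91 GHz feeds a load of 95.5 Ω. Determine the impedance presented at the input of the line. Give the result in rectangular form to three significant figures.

λ = v/f = 0.93·c / 2.91 GHz = 0.0959 m
βl = 2π·l/λ = 2π × 0.384 = 138°
tan(βl) = tan(138°) = -0.895
Z_in = Z_0·(Z_L + jZ_0·tanβl)/(Z_0 + jZ_L·tanβl)
     = 50·(95.5 − j44.7)/(50 − j85.5)

Z_in ≈ 43.9 + j30.2 Ω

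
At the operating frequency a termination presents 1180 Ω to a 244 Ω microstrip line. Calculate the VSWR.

VSWR ≈ 4.84

For a purely resistive load, VSWR = R_L/Z_0 or Z_0/R_L (whichever > 1) = 1180/244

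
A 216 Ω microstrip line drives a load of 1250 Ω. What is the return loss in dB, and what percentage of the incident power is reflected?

Γ = (1250 − 216)/(1250 + 216) = 0.705
RL = −20·log₁₀(0.705) = 3.03 dB
P_refl/P_inc = |Γ|² = 0.497

RL ≈ 3.03 dB; 49.7% of incident power reflected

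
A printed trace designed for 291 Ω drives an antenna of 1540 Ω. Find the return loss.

Γ = (1540 − 291)/(1540 + 291) = 0.682
RL = −20·log₁₀|Γ| = −20·log₁₀(0.682)

RL ≈ 3.32 dB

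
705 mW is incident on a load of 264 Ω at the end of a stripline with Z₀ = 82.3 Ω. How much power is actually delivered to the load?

Γ = (264 − 82.3)/(264 + 82.3) = 0.525
|Γ|² = 0.275
P_refl = |Γ|²·P_inc = 194 mW, P_del = (1 − |Γ|²)·P_inc = 511 mW

P_delivered ≈ 511 mW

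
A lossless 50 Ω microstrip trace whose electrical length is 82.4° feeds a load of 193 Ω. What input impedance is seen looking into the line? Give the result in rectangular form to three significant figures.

Z_in ≈ 13.2 − j6.22 Ω

tan(βl) = tan(82.4°) = 7.49
Z_in = Z_0·(Z_L + jZ_0·tanβl)/(Z_0 + jZ_L·tanβl)
     = 50·(193 + j375)/(50 + j1450)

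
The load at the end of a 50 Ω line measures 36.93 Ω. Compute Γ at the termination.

Γ = (Z_L − Z_0)/(Z_L + Z_0) = (36.93 − 50)/(36.93 + 50) = -13.07/86.93

Γ = -0.15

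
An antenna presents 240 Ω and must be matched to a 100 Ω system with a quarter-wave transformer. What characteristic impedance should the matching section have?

Z_qwt = √(Z_0·R_L) = √(100 × 240) = √24000

Z_qwt ≈ 155 Ω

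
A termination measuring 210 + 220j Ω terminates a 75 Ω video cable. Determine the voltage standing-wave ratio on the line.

VSWR ≈ 6.07

Γ = (Z_L − Z_0)/(Z_L + Z_0) = (135 + j220)/(285 + j220)
|Γ| = 258/360 = 0.717
VSWR = (1 + |Γ|)/(1 − |Γ|) = 1.72/0.283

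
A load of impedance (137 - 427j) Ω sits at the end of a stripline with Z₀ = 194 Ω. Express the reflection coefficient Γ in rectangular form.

Γ = (Z_L − Z_0)/(Z_L + Z_0) = (-57 − j427)/(331 − j427)

Γ ≈ 0.56 − j0.568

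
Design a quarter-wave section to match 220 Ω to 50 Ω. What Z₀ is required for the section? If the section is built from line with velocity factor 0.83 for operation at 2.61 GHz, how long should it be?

Z_qwt = √(Z_0·R_L) = √(50 × 220) = √11000
λ = 0.83·c/f = 0.0954 m, so l = λ/4 = 0.0239 m

Z_qwt ≈ 105 Ω; length ≈ 2.39 cm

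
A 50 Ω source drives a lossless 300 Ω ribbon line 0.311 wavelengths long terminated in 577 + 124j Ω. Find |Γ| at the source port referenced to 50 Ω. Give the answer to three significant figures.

|Γ| ≈ 0.557

βl = 2π × 0.311 = 112°
tan(βl) = -2.48
Z_in = Z_0·(Z_L + jZ_0·tanβl)/(Z_0 + jZ_L·tanβl) = 154 + j55.7 Ω
Γ_s = (Z_in − Z_s)/(Z_in + Z_s) = (104 + j55.7)/(204 + j55.7), |Γ_s| = 0.557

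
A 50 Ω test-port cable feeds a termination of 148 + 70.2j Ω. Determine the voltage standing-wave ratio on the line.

Γ = (Z_L − Z_0)/(Z_L + Z_0) = (98 + j70.2)/(198 + j70.2)
|Γ| = 121/210 = 0.574
VSWR = (1 + |Γ|)/(1 − |Γ|) = 1.57/0.426

VSWR ≈ 3.69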